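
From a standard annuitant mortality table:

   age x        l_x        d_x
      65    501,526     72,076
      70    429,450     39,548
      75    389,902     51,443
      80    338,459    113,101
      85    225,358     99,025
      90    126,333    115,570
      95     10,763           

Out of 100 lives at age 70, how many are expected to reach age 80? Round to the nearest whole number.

The relevant probability is 338,459/429,450 = 0.788122.
Expected number = 100 × 0.788122 = 79.

79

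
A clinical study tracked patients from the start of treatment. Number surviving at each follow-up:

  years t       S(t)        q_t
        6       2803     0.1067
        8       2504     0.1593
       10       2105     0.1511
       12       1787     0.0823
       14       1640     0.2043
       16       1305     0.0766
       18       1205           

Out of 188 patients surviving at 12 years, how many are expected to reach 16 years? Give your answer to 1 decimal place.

137.3

The relevant probability is 1305/1787 = 0.730274.
Expected number = 188 × 0.730274 = 137.3.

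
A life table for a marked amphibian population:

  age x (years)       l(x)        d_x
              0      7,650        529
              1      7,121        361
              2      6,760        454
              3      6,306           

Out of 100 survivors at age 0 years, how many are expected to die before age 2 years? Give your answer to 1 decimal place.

11.6

The relevant probability is 1 − 6,760/7,650 = 0.116340.
Expected number = 100 × 0.116340 = 11.6.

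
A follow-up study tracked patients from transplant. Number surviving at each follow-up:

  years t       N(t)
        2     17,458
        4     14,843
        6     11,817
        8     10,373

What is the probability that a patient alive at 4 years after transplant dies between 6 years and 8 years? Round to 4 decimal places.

0.0973

This is the probability of reaching 6 but not 8, conditional on being alive at 4: (N(6) − N(8)) / N(4).
= (11,817 − 10,373) / 14,843 = 1,444 / 14,843 = 0.097285.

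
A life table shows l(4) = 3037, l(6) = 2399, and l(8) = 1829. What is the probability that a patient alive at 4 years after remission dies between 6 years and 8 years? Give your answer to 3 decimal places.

0.188

This is the probability of reaching 6 but not 8, conditional on being alive at 4: (l(6) − l(8)) / l(4).
= (2399 − 1829) / 3037 = 570 / 3037 = 0.187685.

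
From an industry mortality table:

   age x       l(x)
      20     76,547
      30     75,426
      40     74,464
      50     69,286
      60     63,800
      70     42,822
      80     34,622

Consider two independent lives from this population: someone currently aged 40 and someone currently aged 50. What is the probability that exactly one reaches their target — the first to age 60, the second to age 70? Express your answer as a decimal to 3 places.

p₁ = l(60)/l(40) = 63,800/74,464 = 0.856790; p₂ = l(70)/l(50) = 42,822/69,286 = 0.618047.
P(exactly one) = p₁(1−p₂) + (1−p₁)p₂ = 0.327254 + 0.088511 = 0.415764.

0.416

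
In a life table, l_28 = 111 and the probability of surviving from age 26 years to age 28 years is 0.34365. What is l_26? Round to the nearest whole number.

l_26 = l_28 / p = 111 / 0.34365 = 323.

323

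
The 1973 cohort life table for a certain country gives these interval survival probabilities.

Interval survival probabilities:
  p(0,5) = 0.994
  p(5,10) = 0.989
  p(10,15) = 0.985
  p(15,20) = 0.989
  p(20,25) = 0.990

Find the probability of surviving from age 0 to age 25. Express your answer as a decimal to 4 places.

0.9481

The overall survival probability is 0.994 × 0.989 × 0.985 × 0.989 × 0.990.
= 0.948092.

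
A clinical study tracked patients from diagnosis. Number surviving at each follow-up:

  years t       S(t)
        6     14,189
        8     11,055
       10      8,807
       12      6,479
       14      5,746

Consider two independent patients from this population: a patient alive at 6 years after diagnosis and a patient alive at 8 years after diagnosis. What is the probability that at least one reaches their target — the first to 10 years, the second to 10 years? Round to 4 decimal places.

0.9229

p₁ = S(10)/S(6) = 8,807/14,189 = 0.620692; p₂ = S(10)/S(8) = 8,807/11,055 = 0.796653.
P(at least one) = 1 − (1−p₁)(1−p₂) = 1 − 0.379308 × 0.203347 = 0.922869.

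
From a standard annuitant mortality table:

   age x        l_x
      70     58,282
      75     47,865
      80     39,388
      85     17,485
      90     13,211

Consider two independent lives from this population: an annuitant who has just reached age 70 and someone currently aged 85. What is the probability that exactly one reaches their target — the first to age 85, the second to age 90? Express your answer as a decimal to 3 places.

p₁ = l_85/l_70 = 17,485/58,282 = 0.300007; p₂ = l_90/l_85 = 13,211/17,485 = 0.755562.
P(exactly one) = p₁(1−p₂) + (1−p₁)p₂ = 0.073333 + 0.528888 = 0.602221.

0.602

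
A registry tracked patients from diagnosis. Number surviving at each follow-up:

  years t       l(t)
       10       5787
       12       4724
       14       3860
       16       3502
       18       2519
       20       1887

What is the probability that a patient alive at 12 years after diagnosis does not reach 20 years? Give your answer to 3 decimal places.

0.601

P(die before 20 | alive at 12) = 1 − l(20)/l(12) = 1 − 1887/4724 = (2837)/4724 = 0.600550.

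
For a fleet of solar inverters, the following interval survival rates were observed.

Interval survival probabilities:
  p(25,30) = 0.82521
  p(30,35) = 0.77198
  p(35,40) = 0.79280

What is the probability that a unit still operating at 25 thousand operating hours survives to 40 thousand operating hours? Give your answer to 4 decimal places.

Chaining the interval survival probabilities: 0.82521 × 0.77198 × 0.79280.
= 0.505050.

0.5050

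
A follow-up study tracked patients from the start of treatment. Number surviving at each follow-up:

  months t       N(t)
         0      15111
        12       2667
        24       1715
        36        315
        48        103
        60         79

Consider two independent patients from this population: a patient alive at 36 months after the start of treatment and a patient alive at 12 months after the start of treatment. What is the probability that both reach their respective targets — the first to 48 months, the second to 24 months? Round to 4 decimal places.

0.2103

p₁ = N(48)/N(36) = 103/315 = 0.326984; p₂ = N(24)/N(12) = 1715/2667 = 0.643045.
P(both) = p₁ × p₂ = 0.326984 × 0.643045 = 0.210265.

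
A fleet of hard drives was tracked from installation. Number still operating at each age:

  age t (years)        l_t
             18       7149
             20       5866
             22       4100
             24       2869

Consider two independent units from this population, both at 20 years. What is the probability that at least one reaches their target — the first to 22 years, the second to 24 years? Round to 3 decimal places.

0.846

p₁ = l_22/l_20 = 4100/5866 = 0.698943; p₂ = l_24/l_20 = 2869/5866 = 0.489090.
P(at least one) = 1 − (1−p₁)(1−p₂) = 1 − 0.301057 × 0.510910 = 0.846187.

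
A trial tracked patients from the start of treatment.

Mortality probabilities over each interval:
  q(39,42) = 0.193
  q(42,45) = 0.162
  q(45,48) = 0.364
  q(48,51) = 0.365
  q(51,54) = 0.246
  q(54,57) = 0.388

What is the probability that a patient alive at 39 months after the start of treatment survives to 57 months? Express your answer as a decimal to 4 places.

0.1260

Chaining the interval survival probabilities: (1 − 0.193) × (1 − 0.162) × (1 − 0.364) × (1 − 0.365) × (1 − 0.246) × (1 − 0.388).
= 0.807 × 0.838 × 0.636 × 0.635 × 0.754 × 0.612 = 0.126029.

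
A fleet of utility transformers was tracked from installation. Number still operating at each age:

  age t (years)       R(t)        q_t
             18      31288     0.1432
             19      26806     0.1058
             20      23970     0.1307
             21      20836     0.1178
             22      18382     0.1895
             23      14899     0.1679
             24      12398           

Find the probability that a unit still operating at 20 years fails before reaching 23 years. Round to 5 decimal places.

0.37843

P(fail before 23 | operational at 20) = 1 − R(23)/R(20) = 1 − 14899/23970 = (9071)/23970 = 0.378431.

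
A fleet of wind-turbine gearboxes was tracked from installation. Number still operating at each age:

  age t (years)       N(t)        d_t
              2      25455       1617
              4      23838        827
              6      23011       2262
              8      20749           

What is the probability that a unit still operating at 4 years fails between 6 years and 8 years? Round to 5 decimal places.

This is the probability of reaching 6 but not 8, conditional on being operational at 4: (N(6) − N(8)) / N(4).
= (23011 − 20749) / 23838 = 2262 / 23838 = 0.094891.

0.09489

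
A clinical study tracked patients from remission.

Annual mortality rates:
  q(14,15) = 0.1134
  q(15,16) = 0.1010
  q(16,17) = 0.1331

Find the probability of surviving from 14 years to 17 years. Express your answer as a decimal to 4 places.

Chaining the interval survival probabilities: (1 − 0.1134) × (1 − 0.1010) × (1 − 0.1331).
= 0.8866 × 0.8990 × 0.8669 = 0.690966.

0.6910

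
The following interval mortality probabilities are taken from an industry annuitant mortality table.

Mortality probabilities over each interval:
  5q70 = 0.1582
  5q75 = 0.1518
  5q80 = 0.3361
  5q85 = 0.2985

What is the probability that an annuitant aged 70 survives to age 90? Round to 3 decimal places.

0.333

Chaining the interval survival probabilities: (1 − 0.1582) × (1 − 0.1518) × (1 − 0.3361) × (1 − 0.2985).
= 0.8418 × 0.8482 × 0.6639 × 0.7015 = 0.332535.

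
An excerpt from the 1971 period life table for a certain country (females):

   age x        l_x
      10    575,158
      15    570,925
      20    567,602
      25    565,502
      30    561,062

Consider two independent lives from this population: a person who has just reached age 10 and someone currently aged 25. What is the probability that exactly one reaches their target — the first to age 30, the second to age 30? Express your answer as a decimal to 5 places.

p₁ = l_30/l_10 = 561,062/575,158 = 0.975492; p₂ = l_30/l_25 = 561,062/565,502 = 0.992149.
P(exactly one) = p₁(1−p₂) + (1−p₁)p₂ = 0.007659 + 0.024316 = 0.031974.

0.03197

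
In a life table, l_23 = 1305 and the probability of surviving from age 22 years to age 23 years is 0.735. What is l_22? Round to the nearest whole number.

l_22 = l_23 / p = 1305 / 0.735 = 1776.

1776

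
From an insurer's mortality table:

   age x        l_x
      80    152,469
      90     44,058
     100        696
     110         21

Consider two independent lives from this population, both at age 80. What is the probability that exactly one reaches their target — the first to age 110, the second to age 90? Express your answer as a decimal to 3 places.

p₁ = l_110/l_80 = 21/152,469 = 0.000138; p₂ = l_90/l_80 = 44,058/152,469 = 0.288964.
P(exactly one) = p₁(1−p₂) + (1−p₁)p₂ = 0.000098 + 0.288924 = 0.289022.

0.289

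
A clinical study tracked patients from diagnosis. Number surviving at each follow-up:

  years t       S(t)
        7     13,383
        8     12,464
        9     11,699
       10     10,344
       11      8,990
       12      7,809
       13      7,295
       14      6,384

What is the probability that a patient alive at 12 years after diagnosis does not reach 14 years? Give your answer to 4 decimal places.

P(die before 14 | alive at 12) = 1 − S(14)/S(12) = 1 − 6,384/7,809 = (1,425)/7,809 = 0.182482.

0.1825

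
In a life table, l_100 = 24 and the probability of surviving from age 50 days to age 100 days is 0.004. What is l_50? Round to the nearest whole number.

6000

l_50 = l_100 / p = 24 / 0.004 = 6000.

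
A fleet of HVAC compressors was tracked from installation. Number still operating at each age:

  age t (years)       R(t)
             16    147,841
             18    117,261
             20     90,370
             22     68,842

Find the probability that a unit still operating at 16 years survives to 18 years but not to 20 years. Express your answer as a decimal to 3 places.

This is the probability of reaching 18 but not 20, conditional on being operational at 16: (R(18) − R(20)) / R(16).
= (117,261 − 90,370) / 147,841 = 26,891 / 147,841 = 0.181891.

0.182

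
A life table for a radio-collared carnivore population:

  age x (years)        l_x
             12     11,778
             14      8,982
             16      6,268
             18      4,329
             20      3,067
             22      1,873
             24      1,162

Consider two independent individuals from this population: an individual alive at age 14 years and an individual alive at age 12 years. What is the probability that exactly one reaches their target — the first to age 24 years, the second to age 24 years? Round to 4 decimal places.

0.2025

p₁ = l_24/l_14 = 1,162/8,982 = 0.129370; p₂ = l_24/l_12 = 1,162/11,778 = 0.098659.
P(exactly one) = p₁(1−p₂) + (1−p₁)p₂ = 0.116606 + 0.085895 = 0.202502.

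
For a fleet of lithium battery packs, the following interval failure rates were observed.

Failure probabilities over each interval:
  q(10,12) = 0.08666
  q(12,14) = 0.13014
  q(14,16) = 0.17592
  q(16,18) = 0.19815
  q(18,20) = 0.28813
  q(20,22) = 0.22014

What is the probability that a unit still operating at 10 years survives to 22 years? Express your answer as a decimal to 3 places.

The overall survival probability is (1 − 0.08666) × (1 − 0.13014) × (1 − 0.17592) × (1 − 0.19815) × (1 − 0.28813) × (1 − 0.22014).
= 0.91334 × 0.86986 × 0.82408 × 0.80185 × 0.71187 × 0.77986 = 0.291448.

0.291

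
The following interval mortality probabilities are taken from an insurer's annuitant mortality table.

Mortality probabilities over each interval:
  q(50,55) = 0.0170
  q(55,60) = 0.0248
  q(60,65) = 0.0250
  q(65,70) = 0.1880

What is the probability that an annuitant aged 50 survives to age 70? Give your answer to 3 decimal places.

P(survive 50→70) = (1 − 0.0170) × (1 − 0.0248) × (1 − 0.0250) × (1 − 0.1880).
= 0.9830 × 0.9752 × 0.9750 × 0.8120 = 0.758941.

0.759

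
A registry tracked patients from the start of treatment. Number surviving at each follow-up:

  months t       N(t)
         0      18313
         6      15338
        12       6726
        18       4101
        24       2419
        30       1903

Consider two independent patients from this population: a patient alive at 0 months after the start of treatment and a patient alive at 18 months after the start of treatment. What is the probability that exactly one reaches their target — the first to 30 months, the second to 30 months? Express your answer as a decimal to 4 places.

0.4715

p₁ = N(30)/N(0) = 1903/18313 = 0.103915; p₂ = N(30)/N(18) = 1903/4101 = 0.464033.
P(exactly one) = p₁(1−p₂) + (1−p₁)p₂ = 0.055695 + 0.415813 = 0.471508.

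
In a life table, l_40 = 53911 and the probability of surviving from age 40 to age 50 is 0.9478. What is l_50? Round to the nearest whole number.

51097

l_50 = l_40 × p = 53911 × 0.9478 = 51097.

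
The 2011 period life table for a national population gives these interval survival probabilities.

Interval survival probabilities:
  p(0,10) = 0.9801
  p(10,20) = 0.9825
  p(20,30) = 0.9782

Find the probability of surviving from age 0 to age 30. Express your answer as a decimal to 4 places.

0.9420

Survival from 0 to 30 is the product of surviving each interval: 0.9801 × 0.9825 × 0.9782.
= 0.941956.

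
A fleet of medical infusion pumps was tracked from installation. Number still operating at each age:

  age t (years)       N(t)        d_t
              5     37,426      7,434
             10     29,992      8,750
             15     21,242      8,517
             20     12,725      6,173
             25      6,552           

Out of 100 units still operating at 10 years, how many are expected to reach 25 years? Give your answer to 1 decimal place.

21.8

The relevant probability is 6,552/29,992 = 0.218458.
Expected number = 100 × 0.218458 = 21.8.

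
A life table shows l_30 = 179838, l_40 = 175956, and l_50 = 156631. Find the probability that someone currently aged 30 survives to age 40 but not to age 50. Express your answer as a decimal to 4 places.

We want 10|10q30 = (l_40 − l_50)/l_30.
This is the probability of reaching 40 but not 50, conditional on being alive at 30: (l_40 − l_50) / l_30.
= (175956 − 156631) / 179838 = 19325 / 179838 = 0.107458.

0.1075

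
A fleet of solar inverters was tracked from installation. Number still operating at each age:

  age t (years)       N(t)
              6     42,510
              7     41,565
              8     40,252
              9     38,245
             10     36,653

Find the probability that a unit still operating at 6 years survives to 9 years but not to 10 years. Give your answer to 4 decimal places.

This is the probability of reaching 9 but not 10, conditional on being operational at 6: (N(9) − N(10)) / N(6).
= (38,245 − 36,653) / 42,510 = 1,592 / 42,510 = 0.037450.

0.0375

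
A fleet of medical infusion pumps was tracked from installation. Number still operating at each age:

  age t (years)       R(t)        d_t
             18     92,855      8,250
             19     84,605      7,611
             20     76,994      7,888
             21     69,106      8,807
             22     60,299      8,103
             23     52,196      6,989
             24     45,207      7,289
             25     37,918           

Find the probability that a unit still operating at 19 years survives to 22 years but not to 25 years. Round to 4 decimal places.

0.2645

This is the probability of reaching 22 but not 25, conditional on being operational at 19: (R(22) − R(25)) / R(19).
= (60,299 − 37,918) / 84,605 = 22,381 / 84,605 = 0.264535.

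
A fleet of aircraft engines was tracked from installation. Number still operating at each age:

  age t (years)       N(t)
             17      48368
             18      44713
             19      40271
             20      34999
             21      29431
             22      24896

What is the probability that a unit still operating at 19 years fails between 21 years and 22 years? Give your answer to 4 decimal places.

This is the probability of reaching 21 but not 22, conditional on being operational at 19: (N(21) − N(22)) / N(19).
= (29431 − 24896) / 40271 = 4535 / 40271 = 0.112612.

0.1126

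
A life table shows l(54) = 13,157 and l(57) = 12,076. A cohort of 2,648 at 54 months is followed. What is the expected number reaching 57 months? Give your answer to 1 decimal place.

The relevant probability is 12,076/13,157 = 0.917838.
Expected number = 2,648 × 0.917838 = 2430.4.

2430.4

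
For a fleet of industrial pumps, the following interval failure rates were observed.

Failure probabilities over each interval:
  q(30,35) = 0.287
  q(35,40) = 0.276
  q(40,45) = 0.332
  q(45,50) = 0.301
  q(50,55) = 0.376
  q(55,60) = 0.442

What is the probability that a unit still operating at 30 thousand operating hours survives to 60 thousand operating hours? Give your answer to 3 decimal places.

P(survive 30→60) = (1 − 0.287) × (1 − 0.276) × (1 − 0.332) × (1 − 0.301) × (1 − 0.376) × (1 − 0.442).
= 0.713 × 0.724 × 0.668 × 0.699 × 0.624 × 0.558 = 0.083927.

0.084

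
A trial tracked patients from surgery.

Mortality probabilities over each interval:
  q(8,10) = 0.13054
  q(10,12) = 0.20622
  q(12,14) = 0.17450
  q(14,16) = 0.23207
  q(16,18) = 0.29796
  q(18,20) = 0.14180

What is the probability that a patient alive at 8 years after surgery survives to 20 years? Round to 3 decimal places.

0.264

Survival from 8 to 20 is the product of surviving each interval: (1 − 0.13054) × (1 − 0.20622) × (1 − 0.17450) × (1 − 0.23207) × (1 − 0.29796) × (1 − 0.14180).
= 0.86946 × 0.79378 × 0.82550 × 0.76793 × 0.70204 × 0.85820 = 0.263596.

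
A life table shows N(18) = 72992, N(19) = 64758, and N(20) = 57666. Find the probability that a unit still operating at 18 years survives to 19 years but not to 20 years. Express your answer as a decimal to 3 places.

This is the probability of reaching 19 but not 20, conditional on being operational at 18: (N(19) − N(20)) / N(18).
= (64758 − 57666) / 72992 = 7092 / 72992 = 0.097161.

0.097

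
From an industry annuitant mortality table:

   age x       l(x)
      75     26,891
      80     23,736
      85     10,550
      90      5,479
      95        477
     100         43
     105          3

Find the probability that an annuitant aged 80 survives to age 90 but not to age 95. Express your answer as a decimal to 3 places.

0.211

This is the probability of reaching 90 but not 95, conditional on being alive at 80: (l(90) − l(95)) / l(80).
= (5,479 − 477) / 23,736 = 5,002 / 23,736 = 0.210735.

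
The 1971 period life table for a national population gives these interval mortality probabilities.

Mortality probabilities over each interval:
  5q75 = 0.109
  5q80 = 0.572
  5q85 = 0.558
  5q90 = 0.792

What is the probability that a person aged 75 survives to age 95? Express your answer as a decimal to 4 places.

20p75 = (1 − 0.109) × (1 − 0.572) × (1 − 0.558) × (1 − 0.792).
= 0.891 × 0.428 × 0.442 × 0.208 = 0.035060.

0.0351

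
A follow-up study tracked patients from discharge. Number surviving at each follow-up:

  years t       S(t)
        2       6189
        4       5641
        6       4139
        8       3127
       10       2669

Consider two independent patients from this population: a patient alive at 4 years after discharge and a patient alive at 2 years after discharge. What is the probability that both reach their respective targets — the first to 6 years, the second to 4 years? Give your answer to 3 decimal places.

0.669

p₁ = S(6)/S(4) = 4139/5641 = 0.733735; p₂ = S(4)/S(2) = 5641/6189 = 0.911456.
P(both) = p₁ × p₂ = 0.733735 × 0.911456 = 0.668767.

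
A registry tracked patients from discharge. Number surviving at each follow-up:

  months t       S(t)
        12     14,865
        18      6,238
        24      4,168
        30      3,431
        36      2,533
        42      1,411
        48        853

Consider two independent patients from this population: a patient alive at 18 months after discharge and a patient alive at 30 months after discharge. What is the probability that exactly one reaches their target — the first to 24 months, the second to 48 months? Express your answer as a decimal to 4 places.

0.5845

p₁ = S(24)/S(18) = 4,168/6,238 = 0.668163; p₂ = S(48)/S(30) = 853/3,431 = 0.248616.
P(exactly one) = p₁(1−p₂) + (1−p₁)p₂ = 0.502047 + 0.082500 = 0.584547.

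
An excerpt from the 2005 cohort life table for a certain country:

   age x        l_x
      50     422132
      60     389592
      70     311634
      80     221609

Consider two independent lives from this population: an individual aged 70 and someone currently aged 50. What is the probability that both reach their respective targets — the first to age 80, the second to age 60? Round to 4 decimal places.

0.6563

p₁ = l_80/l_70 = 221609/311634 = 0.711119; p₂ = l_60/l_50 = 389592/422132 = 0.922915.
P(both) = p₁ × p₂ = 0.711119 × 0.922915 = 0.656302.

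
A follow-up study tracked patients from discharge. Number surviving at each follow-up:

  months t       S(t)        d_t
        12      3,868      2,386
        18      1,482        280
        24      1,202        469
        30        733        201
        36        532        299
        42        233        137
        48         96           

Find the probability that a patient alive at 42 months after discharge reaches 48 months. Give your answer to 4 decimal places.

The conditional survival probability is S(48)/S(42) = 96/233 = 0.412017.

0.4120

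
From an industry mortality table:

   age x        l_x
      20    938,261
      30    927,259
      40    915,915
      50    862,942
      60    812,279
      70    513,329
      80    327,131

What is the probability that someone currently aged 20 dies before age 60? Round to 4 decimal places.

0.1343

P(die before 60 | alive at 20) = 1 − l_60/l_20 = 1 − 812,279/938,261 = (125,982)/938,261 = 0.134272.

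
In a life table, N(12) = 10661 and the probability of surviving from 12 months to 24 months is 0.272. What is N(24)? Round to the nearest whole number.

2900

N(24) = N(12) × p = 10661 × 0.272 = 2900.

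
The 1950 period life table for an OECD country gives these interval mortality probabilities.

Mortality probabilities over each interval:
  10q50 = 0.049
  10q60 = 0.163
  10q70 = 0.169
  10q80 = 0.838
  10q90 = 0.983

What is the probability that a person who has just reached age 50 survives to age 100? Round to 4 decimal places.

50p50 = (1 − 0.049) × (1 − 0.163) × (1 − 0.169) × (1 − 0.838) × (1 − 0.983).
= 0.951 × 0.837 × 0.831 × 0.162 × 0.017 = 0.001822.

0.0018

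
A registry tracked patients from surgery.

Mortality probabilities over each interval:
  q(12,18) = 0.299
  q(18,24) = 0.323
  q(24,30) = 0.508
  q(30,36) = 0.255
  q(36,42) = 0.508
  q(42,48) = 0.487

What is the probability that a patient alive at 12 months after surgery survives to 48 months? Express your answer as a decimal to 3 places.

0.044

P(survive 12→48) = (1 − 0.299) × (1 − 0.323) × (1 − 0.508) × (1 − 0.255) × (1 − 0.508) × (1 − 0.487).
= 0.701 × 0.677 × 0.492 × 0.745 × 0.492 × 0.513 = 0.043905.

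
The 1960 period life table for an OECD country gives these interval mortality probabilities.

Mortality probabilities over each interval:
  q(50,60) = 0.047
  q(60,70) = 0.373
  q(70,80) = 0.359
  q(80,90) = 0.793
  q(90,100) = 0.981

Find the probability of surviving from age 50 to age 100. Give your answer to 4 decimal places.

0.0015

Chaining the interval survival probabilities: (1 − 0.047) × (1 − 0.373) × (1 − 0.359) × (1 − 0.793) × (1 − 0.981).
= 0.953 × 0.627 × 0.641 × 0.207 × 0.019 = 0.001506.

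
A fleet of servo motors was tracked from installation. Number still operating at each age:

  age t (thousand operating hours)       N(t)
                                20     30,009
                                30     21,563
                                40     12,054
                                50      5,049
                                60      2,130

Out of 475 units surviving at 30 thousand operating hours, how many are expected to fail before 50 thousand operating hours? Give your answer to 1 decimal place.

The relevant probability is 1 − 5,049/21,563 = 0.765849.
Expected number = 475 × 0.765849 = 363.8.

363.8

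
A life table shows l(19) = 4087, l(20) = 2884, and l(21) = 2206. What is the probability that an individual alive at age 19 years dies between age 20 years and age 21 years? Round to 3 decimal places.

0.166

This is the probability of reaching 20 but not 21, conditional on being alive at 19: (l(20) − l(21)) / l(19).
= (2884 − 2206) / 4087 = 678 / 4087 = 0.165892.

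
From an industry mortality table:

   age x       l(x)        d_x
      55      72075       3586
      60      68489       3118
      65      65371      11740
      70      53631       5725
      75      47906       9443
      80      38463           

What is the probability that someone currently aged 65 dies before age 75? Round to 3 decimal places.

P(die before 75 | alive at 65) = 1 − l(75)/l(65) = 1 − 47906/65371 = (17465)/65371 = 0.267167.

0.267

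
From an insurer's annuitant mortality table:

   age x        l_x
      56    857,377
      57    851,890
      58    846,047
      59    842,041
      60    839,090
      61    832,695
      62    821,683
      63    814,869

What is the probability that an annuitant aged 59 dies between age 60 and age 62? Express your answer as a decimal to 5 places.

We want 1|2q59 = (l_60 − l_62)/l_59.
This is the probability of reaching 60 but not 62, conditional on being alive at 59: (l_60 − l_62) / l_59.
= (839,090 − 821,683) / 842,041 = 17,407 / 842,041 = 0.020672.

0.02067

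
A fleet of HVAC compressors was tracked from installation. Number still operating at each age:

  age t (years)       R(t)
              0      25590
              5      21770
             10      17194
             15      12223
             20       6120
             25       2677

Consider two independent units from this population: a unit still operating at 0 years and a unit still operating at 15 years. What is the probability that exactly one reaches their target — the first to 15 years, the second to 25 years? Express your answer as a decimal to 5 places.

p₁ = R(15)/R(0) = 12223/25590 = 0.477648; p₂ = R(25)/R(15) = 2677/12223 = 0.219013.
P(exactly one) = p₁(1−p₂) + (1−p₁)p₂ = 0.373037 + 0.114402 = 0.487439.

0.48744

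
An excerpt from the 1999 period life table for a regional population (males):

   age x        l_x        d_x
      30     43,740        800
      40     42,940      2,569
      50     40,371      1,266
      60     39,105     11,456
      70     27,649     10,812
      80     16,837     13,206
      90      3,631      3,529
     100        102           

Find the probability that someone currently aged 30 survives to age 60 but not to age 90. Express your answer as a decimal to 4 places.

This is the probability of reaching 60 but not 90, conditional on being alive at 30: (l_60 − l_90) / l_30.
= (39,105 − 3,631) / 43,740 = 35,474 / 43,740 = 0.811020.

0.8110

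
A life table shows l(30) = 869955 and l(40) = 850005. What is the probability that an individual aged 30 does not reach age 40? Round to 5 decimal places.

0.02293

P(die before 40 | alive at 30) = 1 − l(40)/l(30) = 1 − 850005/869955 = (19950)/869955 = 0.022932.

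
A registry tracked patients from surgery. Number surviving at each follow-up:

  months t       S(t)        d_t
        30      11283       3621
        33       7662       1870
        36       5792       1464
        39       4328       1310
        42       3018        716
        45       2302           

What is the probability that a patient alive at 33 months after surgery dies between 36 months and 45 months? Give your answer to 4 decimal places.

0.4555

This is the probability of reaching 36 but not 45, conditional on being alive at 33: (S(36) − S(45)) / S(33).
= (5792 − 2302) / 7662 = 3490 / 7662 = 0.455495.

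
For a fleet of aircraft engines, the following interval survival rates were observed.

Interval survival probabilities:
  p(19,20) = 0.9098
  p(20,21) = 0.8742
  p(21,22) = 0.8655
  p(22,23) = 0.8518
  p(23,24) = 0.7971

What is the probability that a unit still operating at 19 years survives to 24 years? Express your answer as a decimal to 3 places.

0.467

Chaining the interval survival probabilities: 0.9098 × 0.8742 × 0.8655 × 0.8518 × 0.7971.
= 0.467384.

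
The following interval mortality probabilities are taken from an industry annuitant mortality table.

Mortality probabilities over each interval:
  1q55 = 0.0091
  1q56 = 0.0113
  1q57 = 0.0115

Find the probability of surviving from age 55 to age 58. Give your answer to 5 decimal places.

0.96844

Chaining the interval survival probabilities: (1 − 0.0091) × (1 − 0.0113) × (1 − 0.0115).
= 0.9909 × 0.9887 × 0.9885 = 0.968436.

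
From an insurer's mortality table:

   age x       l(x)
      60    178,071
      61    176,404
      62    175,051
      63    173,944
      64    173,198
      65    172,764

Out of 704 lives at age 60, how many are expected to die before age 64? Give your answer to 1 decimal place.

19.3

The relevant probability is 1 − 173,198/178,071 = 0.027365.
Expected number = 704 × 0.027365 = 19.3.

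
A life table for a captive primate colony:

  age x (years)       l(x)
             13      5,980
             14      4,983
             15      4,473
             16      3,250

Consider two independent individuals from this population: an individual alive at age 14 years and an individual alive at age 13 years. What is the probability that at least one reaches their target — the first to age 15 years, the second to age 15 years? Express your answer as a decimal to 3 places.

0.974

p₁ = l(15)/l(14) = 4,473/4,983 = 0.897652; p₂ = l(15)/l(13) = 4,473/5,980 = 0.747993.
P(at least one) = 1 − (1−p₁)(1−p₂) = 1 − 0.102348 × 0.252007 = 0.974208.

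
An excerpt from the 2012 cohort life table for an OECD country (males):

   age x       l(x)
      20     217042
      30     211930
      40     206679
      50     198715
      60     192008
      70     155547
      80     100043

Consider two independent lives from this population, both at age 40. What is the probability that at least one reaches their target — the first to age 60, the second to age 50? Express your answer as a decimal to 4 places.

p₁ = l(60)/l(40) = 192008/206679 = 0.929016; p₂ = l(50)/l(40) = 198715/206679 = 0.961467.
P(at least one) = 1 − (1−p₁)(1−p₂) = 1 − 0.070984 × 0.038533 = 0.997265.

0.9973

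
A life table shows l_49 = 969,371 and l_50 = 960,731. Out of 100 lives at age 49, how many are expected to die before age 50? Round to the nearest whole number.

1

The relevant probability is 1 − 960,731/969,371 = 0.008913.
Expected number = 100 × 0.008913 = 1.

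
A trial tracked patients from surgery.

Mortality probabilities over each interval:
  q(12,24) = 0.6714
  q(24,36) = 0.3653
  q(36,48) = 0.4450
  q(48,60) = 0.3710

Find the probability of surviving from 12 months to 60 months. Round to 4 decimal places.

P(survive 12→60) = (1 − 0.6714) × (1 − 0.3653) × (1 − 0.4450) × (1 − 0.3710).
= 0.3286 × 0.6347 × 0.5550 × 0.6290 = 0.072808.

0.0728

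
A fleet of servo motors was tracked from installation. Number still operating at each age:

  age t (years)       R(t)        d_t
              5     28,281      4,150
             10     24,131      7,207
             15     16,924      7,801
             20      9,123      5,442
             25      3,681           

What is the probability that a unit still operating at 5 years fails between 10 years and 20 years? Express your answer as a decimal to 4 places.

0.5307

This is the probability of reaching 10 but not 20, conditional on being operational at 5: (R(10) − R(20)) / R(5).
= (24,131 − 9,123) / 28,281 = 15,008 / 28,281 = 0.530674.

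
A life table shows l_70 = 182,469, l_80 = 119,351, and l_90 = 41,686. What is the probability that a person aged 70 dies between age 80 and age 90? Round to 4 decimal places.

We want 10|10q70 = (l_80 − l_90)/l_70.
This is the probability of reaching 80 but not 90, conditional on being alive at 70: (l_80 − l_90) / l_70.
= (119,351 − 41,686) / 182,469 = 77,665 / 182,469 = 0.425634.

0.4256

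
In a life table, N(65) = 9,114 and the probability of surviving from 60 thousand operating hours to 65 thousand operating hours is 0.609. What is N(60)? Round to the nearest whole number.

14966

N(60) = N(65) / p = 9,114 / 0.609 = 14966.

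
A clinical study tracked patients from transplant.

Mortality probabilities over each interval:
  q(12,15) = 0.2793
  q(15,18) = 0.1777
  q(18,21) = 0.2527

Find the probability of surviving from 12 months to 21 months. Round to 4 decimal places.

The overall survival probability is (1 − 0.2793) × (1 − 0.1777) × (1 − 0.2527).
= 0.7207 × 0.8223 × 0.7473 = 0.442874.

0.4429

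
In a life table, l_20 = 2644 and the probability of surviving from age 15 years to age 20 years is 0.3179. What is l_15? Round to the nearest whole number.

8317

l_15 = l_20 / p = 2644 / 0.3179 = 8317.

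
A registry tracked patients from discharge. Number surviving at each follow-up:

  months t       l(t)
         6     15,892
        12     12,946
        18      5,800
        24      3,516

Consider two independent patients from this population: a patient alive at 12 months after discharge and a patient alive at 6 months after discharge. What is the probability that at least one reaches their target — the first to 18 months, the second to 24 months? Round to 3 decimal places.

0.570

p₁ = l(18)/l(12) = 5,800/12,946 = 0.448015; p₂ = l(24)/l(6) = 3,516/15,892 = 0.221243.
P(at least one) = 1 − (1−p₁)(1−p₂) = 1 − 0.551985 × 0.778757 = 0.570138.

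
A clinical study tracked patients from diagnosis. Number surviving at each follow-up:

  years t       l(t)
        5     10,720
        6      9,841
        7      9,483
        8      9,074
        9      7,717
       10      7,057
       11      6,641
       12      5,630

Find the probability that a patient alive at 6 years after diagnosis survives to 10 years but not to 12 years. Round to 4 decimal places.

0.1450

This is the probability of reaching 10 but not 12, conditional on being alive at 6: (l(10) − l(12)) / l(6).
= (7,057 − 5,630) / 9,841 = 1,427 / 9,841 = 0.145006.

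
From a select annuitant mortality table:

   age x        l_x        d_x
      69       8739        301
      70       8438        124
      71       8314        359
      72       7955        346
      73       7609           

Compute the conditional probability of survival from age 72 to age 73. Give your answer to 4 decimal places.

We want 1p72 = l_73/l_72.
The conditional survival probability is l_73/l_72 = 7609/7955 = 0.956505.

0.9565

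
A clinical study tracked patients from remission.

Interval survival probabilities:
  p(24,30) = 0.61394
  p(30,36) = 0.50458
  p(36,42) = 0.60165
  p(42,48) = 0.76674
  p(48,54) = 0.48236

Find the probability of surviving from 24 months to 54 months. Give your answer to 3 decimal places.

0.069

P(survive 24→54) = 0.61394 × 0.50458 × 0.60165 × 0.76674 × 0.48236.
= 0.068932.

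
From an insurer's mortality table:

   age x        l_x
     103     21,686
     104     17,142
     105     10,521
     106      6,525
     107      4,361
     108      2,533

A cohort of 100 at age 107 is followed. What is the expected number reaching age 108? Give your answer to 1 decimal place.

The relevant probability is 2,533/4,361 = 0.580830.
Expected number = 100 × 0.580830 = 58.1.

58.1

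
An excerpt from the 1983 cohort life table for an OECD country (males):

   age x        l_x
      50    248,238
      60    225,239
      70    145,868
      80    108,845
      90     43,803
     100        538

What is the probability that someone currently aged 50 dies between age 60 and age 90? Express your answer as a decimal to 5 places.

We want 10|30q50 = (l_60 − l_90)/l_50.
This is the probability of reaching 60 but not 90, conditional on being alive at 50: (l_60 − l_90) / l_50.
= (225,239 − 43,803) / 248,238 = 181,436 / 248,238 = 0.730895.

0.73090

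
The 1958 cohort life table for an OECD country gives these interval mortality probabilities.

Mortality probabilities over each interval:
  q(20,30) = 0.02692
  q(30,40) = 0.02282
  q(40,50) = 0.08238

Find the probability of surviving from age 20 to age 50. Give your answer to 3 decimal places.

P(survive 20→50) = (1 − 0.02692) × (1 − 0.02282) × (1 − 0.08238).
= 0.97308 × 0.97718 × 0.91762 = 0.872541.

0.873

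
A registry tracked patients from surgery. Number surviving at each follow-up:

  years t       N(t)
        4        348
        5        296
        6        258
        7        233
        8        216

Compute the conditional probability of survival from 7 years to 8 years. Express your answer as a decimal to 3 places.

0.927

The conditional survival probability is N(8)/N(7) = 216/233 = 0.927039.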